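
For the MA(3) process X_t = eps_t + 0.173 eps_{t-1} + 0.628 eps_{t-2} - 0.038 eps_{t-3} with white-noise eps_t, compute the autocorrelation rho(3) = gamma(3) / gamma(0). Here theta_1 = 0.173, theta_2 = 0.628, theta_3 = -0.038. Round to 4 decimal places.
\rho(3) = -0.0267

For an MA(q) process with theta_0 = 1, the autocovariance is
  gamma(k) = sigma^2 * sum_{i=0..q-k} theta_i * theta_{i+k},
and rho(k) = gamma(k) / gamma(0). Sigma^2 cancels.
  numerator   = (1)*(-0.038) = -0.038.
  denominator = (1)^2 + (0.173)^2 + (0.628)^2 + (-0.038)^2 = 1.425757.
  rho(3) = -0.038 / 1.425757 = -0.0267.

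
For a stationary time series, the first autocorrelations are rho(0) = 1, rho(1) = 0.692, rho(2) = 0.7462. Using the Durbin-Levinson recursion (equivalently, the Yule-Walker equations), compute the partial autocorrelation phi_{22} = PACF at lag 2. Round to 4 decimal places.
\phi_{22} = 0.5130

The PACF at lag k is phi_{kk}, the last component of the solution
to the Yule-Walker system G_k phi = r_k where
  (G_k)_{ij} = rho(|i - j|), (r_k)_i = rho(i), i,j = 1..k.
Equivalently, Durbin-Levinson gives phi_{kk} iteratively:
  phi_{11} = rho(1)
  phi_{kk} = [rho(k) - sum_{j=1..k-1} phi_{k-1,j} rho(k-j)]
            / [1 - sum_{j=1..k-1} phi_{k-1,j} rho(j)],
  phi_{k,j} = phi_{k-1,j} - phi_{kk} phi_{k-1,k-j},  j = 1..k-1.
Step k = 1:
  phi_11 = rho(1) = 0.692.
Step k = 2:
  phi_22 = [rho(2) - phi_11 rho(1)] / [1 - phi_11 rho(1)] = [0.7462 - (0.692)(0.692)] / [1 - (0.692)(0.692)]
         = 0.267336 / 0.521136 = 0.513.
Therefore phi_{22} = 0.5130.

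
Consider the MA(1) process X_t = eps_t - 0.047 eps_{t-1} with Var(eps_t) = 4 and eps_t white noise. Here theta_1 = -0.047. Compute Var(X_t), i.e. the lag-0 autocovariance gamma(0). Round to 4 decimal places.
\gamma(0) = 4.0088

For an MA(q) process X_t = eps_t + sum_i theta_i eps_{t-i} with
Var(eps_t) = sigma^2, the variance is
  gamma(0) = sigma^2 * (1 + sum_i theta_i^2).
  sum_i theta_i^2 = (-0.047)^2 = 0.002209.
  gamma(0) = 4 * (1 + 0.002209) = 4 * 1.002209 = 4.008836, which rounds to 4.0088.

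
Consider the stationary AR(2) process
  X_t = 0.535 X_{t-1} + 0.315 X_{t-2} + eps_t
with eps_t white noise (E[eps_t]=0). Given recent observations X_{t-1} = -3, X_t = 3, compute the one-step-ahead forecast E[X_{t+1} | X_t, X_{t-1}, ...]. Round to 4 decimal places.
E[X_{t+1} \mid \mathcal F_t] = 0.6600

For an AR(p) model X_t = c + sum_i phi_i X_{t-i} + eps_t, the
one-step-ahead conditional mean is
  E[X_{t+1} | X_t, ...] = c + sum_i phi_i X_{t+1-i}.
Substitute known values:
  E[X_{t+1} | ...] = (0.535) * (3) + (0.315) * (-3)
                   = 0.6600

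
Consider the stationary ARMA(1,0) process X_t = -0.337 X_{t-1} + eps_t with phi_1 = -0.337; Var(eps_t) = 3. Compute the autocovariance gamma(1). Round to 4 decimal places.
\gamma(1) = -1.1405

Multiply the model equation by X_{t-k} and take expectations. With theta_0 = psi_0 = 1 and psi_j the MA(infinity) weights, this gives
  gamma(k) - sum_i phi_i gamma(k-i) = c_k,
  c_k = sigma^2 * sum_{j=k..q} theta_j psi_{j-k}   (c_k = 0 for k > q),
using gamma(-m) = gamma(m).
Pure AR (q = 0): c_0 = sigma^2 = 3, c_k = 0 for k >= 1.
Equations for k = 0 and k = 1 (AR order 1):
  gamma(0) = phi_1 gamma(1) + c_0
  gamma(1) = phi_1 gamma(0) + c_1
Substituting the second into the first: gamma(0) (1 - phi_1^2) = c_0 + phi_1 c_1, so
  gamma(0) = c_0 / (1 - phi_1^2) = 3 / (1 - (-0.337)^2) = 3 / 0.886431 = 3.384358.
  gamma(1) = phi_1 gamma(0) = (-0.337)(3.384358) = -1.140529.
Therefore gamma(1) = -1.1405 (to 4 decimal places).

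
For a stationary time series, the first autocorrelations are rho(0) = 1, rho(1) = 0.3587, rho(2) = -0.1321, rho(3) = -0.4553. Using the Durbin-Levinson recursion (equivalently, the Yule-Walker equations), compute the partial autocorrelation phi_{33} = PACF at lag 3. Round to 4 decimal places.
\phi_{33} = -0.3610

The PACF at lag k is phi_{kk}, the last component of the solution
to the Yule-Walker system G_k phi = r_k where
  (G_k)_{ij} = rho(|i - j|), (r_k)_i = rho(i), i,j = 1..k.
Equivalently, Durbin-Levinson gives phi_{kk} iteratively:
  phi_{11} = rho(1)
  phi_{kk} = [rho(k) - sum_{j=1..k-1} phi_{k-1,j} rho(k-j)]
            / [1 - sum_{j=1..k-1} phi_{k-1,j} rho(j)],
  phi_{k,j} = phi_{k-1,j} - phi_{kk} phi_{k-1,k-j},  j = 1..k-1.
Step k = 1:
  phi_11 = rho(1) = 0.3587.
Step k = 2:
  phi_22 = [rho(2) - phi_11 rho(1)] / [1 - phi_11 rho(1)] = [-0.1321 - (0.3587)(0.3587)] / [1 - (0.3587)(0.3587)]
         = -0.26076569 / 0.87133431 = -0.299272.
  Update: phi_21 = phi_11 - phi_22 phi_11 = 0.3587 - (-0.299272)(0.3587) = 0.466049.
Step k = 3:
  phi_33 = [rho(3) - phi_21 rho(2) - phi_22 rho(1)] / [1 - phi_21 rho(1) - phi_22 rho(2)]
    numerator   = -0.4553 - (0.466049)(-0.1321) - (-0.299272)(0.3587) = -0.2863862
    denominator = 1 - (0.466049)(0.3587) - (-0.299272)(-0.1321) = 0.79329452
  phi_33 = -0.2863862 / 0.79329452 = -0.361.
Therefore phi_{33} = -0.3610.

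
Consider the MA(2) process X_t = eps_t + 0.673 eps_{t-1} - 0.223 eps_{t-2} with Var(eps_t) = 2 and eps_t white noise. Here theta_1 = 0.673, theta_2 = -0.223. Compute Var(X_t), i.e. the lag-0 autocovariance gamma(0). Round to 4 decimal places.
\gamma(0) = 3.0053

For an MA(q) process X_t = eps_t + sum_i theta_i eps_{t-i} with
Var(eps_t) = sigma^2, the variance is
  gamma(0) = sigma^2 * (1 + sum_i theta_i^2).
  sum_i theta_i^2 = (0.673)^2 + (-0.223)^2 = 0.452929 + 0.049729 = 0.502658.
  gamma(0) = 2 * (1 + 0.502658) = 2 * 1.502658 = 3.005316, which rounds to 3.0053.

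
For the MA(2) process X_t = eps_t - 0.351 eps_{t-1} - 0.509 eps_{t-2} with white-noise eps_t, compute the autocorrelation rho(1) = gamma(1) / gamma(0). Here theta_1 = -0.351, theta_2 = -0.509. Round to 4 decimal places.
\rho(1) = -0.1247

For an MA(q) process with theta_0 = 1, the autocovariance is
  gamma(k) = sigma^2 * sum_{i=0..q-k} theta_i * theta_{i+k},
and rho(k) = gamma(k) / gamma(0). Sigma^2 cancels.
  numerator   = (1)*(-0.351) + (-0.351)*(-0.509) = -0.172341.
  denominator = (1)^2 + (-0.351)^2 + (-0.509)^2 = 1.382282.
  rho(1) = -0.172341 / 1.382282 = -0.1247.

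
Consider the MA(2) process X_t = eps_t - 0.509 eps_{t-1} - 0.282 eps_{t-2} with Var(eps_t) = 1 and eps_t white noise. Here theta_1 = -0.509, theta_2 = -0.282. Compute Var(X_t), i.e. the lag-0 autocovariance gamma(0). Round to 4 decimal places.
\gamma(0) = 1.3386

For an MA(q) process X_t = eps_t + sum_i theta_i eps_{t-i} with
Var(eps_t) = sigma^2, the variance is
  gamma(0) = sigma^2 * (1 + sum_i theta_i^2).
  sum_i theta_i^2 = (-0.509)^2 + (-0.282)^2 = 0.259081 + 0.079524 = 0.338605.
  gamma(0) = 1 * (1 + 0.338605) = 1 * 1.338605 = 1.338605, which rounds to 1.3386.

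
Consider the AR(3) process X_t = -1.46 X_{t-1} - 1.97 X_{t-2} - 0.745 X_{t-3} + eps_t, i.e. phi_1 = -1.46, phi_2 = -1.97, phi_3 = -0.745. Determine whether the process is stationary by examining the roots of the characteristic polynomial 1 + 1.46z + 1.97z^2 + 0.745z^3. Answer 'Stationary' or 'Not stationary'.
\text{Not stationary}

The AR(p) characteristic polynomial is P(z) = 1 + 1.46z + 1.97z^2 + 0.745z^3.
Stationarity requires all roots to lie outside the unit circle, i.e. |z| > 1 for every root.
Degree 3: look for a simple real root z0 first, then factor out (1 - z/z0) and solve the remaining quadratic.
Testing z0 = -2: P(-2) = 1 + (1.46)(-2) + (1.97)(-2)^2 + (0.745)(-2)^3
  = 1 + (-2.92) + (7.88) + (-5.96) = 0.  So z_0 = -2 is a root, |z_0| = 2.
Divide out the factor (1 + 0.5 z) = (1 - z/z0) (since 1/z0 = -0.5):
  P(z) = (1 + 0.5 z)(1 + (0.96) z + (1.49) z^2)
  [check: z-coef 0.96 - (-0.5) = 1.46; z^2-coef 1.49 - (-0.5)(0.96) = 1.97; z^3-coef -(-0.5)(1.49) = 0.745.]
Remaining roots from the quadratic factor 1 + (0.96) z + (1.49) z^2:
  Set 1 + (0.96) z + (1.49) z^2 = 0, i.e. a z^2 + b z + c = 0 with a = 1.49, b = 0.96, c = 1.
  Discriminant D = b^2 - 4ac = (0.96)^2 - 4*(1.49)*1 = 0.9216 - (5.96) = -5.0384.
  D < 0, so the roots are the complex-conjugate pair z = (-b +/- i sqrt(-D)) / (2a) = -0.3221 +/- 0.7532i.
  For a conjugate pair |z|^2 = z * conj(z) = (product of roots) = c/a = 1/(1.49) = 0.671141, so |z| = sqrt(0.671141) = 0.8192 for both roots.
Moduli of all roots: 2.0000, 0.8192, 0.8192.
All moduli strictly greater than 1? No.
Verdict: Not stationary.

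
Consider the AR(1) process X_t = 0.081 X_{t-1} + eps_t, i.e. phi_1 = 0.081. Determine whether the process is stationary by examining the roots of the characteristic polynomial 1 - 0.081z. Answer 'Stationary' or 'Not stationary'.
\text{Stationary}

The AR(p) characteristic polynomial is P(z) = 1 - 0.081z.
Stationarity requires all roots to lie outside the unit circle, i.e. |z| > 1 for every root.
This is linear in z: 1 + (-0.081) z = 0  =>  z = -1/(-0.081) = 12.345679,  |z| = 12.345679.
Moduli of all roots: 12.3457.
All moduli strictly greater than 1? Yes.
Verdict: Stationary.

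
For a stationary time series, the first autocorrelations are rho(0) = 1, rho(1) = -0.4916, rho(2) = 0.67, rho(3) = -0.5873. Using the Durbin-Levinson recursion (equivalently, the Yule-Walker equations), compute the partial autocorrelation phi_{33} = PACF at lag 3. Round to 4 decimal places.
\phi_{33} = -0.3220

The PACF at lag k is phi_{kk}, the last component of the solution
to the Yule-Walker system G_k phi = r_k where
  (G_k)_{ij} = rho(|i - j|), (r_k)_i = rho(i), i,j = 1..k.
Equivalently, Durbin-Levinson gives phi_{kk} iteratively:
  phi_{11} = rho(1)
  phi_{kk} = [rho(k) - sum_{j=1..k-1} phi_{k-1,j} rho(k-j)]
            / [1 - sum_{j=1..k-1} phi_{k-1,j} rho(j)],
  phi_{k,j} = phi_{k-1,j} - phi_{kk} phi_{k-1,k-j},  j = 1..k-1.
Step k = 1:
  phi_11 = rho(1) = -0.4916.
Step k = 2:
  phi_22 = [rho(2) - phi_11 rho(1)] / [1 - phi_11 rho(1)] = [0.67 - (-0.4916)(-0.4916)] / [1 - (-0.4916)(-0.4916)]
         = 0.42832944 / 0.75832944 = 0.564833.
  Update: phi_21 = phi_11 - phi_22 phi_11 = -0.4916 - (0.564833)(-0.4916) = -0.213928.
Step k = 3:
  phi_33 = [rho(3) - phi_21 rho(2) - phi_22 rho(1)] / [1 - phi_21 rho(1) - phi_22 rho(2)]
    numerator   = -0.5873 - (-0.213928)(0.67) - (0.564833)(-0.4916) = -0.16629628
    denominator = 1 - (-0.213928)(-0.4916) - (0.564833)(0.67) = 0.51639487
  phi_33 = -0.16629628 / 0.51639487 = -0.322.
Therefore phi_{33} = -0.3220.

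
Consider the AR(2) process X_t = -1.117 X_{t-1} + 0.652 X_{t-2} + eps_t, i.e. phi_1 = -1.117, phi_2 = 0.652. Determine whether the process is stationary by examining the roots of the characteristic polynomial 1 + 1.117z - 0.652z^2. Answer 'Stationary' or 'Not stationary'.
\text{Not stationary}

The AR(p) characteristic polynomial is P(z) = 1 + 1.117z - 0.652z^2.
Stationarity requires all roots to lie outside the unit circle, i.e. |z| > 1 for every root.
Set 1 + (1.117) z + (-0.652) z^2 = 0, i.e. a z^2 + b z + c = 0 with a = -0.652, b = 1.117, c = 1.
Discriminant D = b^2 - 4ac = (1.117)^2 - 4*(-0.652)*1 = 1.247689 - (-2.608) = 3.855689.
D >= 0, so the roots are real: z = (-b +/- sqrt(D)) / (2a) = (-1.117 +/- 1.963591) / (-1.304).
  z_1 = (-1.117 + 1.963591) / (-1.304) = -0.6492,   |z_1| = 0.6492.
  z_2 = (-1.117 - 1.963591) / (-1.304) = 2.3624,   |z_2| = 2.3624.
Moduli of all roots: 0.6492, 2.3624.
All moduli strictly greater than 1? No.
Verdict: Not stationary.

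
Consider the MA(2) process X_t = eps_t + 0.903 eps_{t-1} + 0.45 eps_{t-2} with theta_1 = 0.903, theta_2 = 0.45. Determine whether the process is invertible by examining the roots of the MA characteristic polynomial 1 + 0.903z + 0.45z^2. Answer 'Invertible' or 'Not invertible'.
\text{Invertible}

The MA(q) characteristic polynomial is P(z) = 1 + 0.903z + 0.45z^2.
Invertibility requires all roots to lie outside the unit circle, i.e. |z| > 1 for every root.
Set 1 + (0.903) z + (0.45) z^2 = 0, i.e. a z^2 + b z + c = 0 with a = 0.45, b = 0.903, c = 1.
Discriminant D = b^2 - 4ac = (0.903)^2 - 4*(0.45)*1 = 0.815409 - (1.8) = -0.984591.
D < 0, so the roots are the complex-conjugate pair z = (-b +/- i sqrt(-D)) / (2a) = -1.0033 +/- 1.1025i.
For a conjugate pair |z|^2 = z * conj(z) = (product of roots) = c/a = 1/(0.45) = 2.222222, so |z| = sqrt(2.222222) = 1.4907 for both roots.
Moduli of all roots: 1.4907, 1.4907.
All moduli strictly greater than 1? Yes.
Verdict: Invertible.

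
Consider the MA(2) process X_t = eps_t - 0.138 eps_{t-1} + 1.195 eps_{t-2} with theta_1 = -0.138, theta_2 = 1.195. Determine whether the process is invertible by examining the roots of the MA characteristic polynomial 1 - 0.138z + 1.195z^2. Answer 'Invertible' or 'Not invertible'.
\text{Not invertible}

The MA(q) characteristic polynomial is P(z) = 1 - 0.138z + 1.195z^2.
Invertibility requires all roots to lie outside the unit circle, i.e. |z| > 1 for every root.
Set 1 + (-0.138) z + (1.195) z^2 = 0, i.e. a z^2 + b z + c = 0 with a = 1.195, b = -0.138, c = 1.
Discriminant D = b^2 - 4ac = (-0.138)^2 - 4*(1.195)*1 = 0.019044 - (4.78) = -4.760956.
D < 0, so the roots are the complex-conjugate pair z = (-b +/- i sqrt(-D)) / (2a) = 0.0577 +/- 0.913i.
For a conjugate pair |z|^2 = z * conj(z) = (product of roots) = c/a = 1/(1.195) = 0.83682, so |z| = sqrt(0.83682) = 0.9148 for both roots.
Moduli of all roots: 0.9148, 0.9148.
All moduli strictly greater than 1? No.
Verdict: Not invertible.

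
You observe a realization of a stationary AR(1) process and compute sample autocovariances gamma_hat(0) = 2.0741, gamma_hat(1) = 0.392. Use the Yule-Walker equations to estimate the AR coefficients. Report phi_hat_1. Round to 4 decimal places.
\hat\phi_{1} = 0.1890

The Yule-Walker equations for an AR(p) process read, in matrix form,
  Gamma_p phi = r_p,   with   (Gamma_p)_{ij} = gamma(|i - j|),
                       (r_p)_i = gamma(i),   i,j = 1..p.
Substitute the sample gammas (Toeplitz matrix and right-hand side of size 1):
  Gamma_p = [[2.0741]]
  r_p     = [0.392]
With p = 1 this is the single equation gamma(0) phi_1 = gamma(1):
  phi_hat_1 = gamma(1) / gamma(0) = 0.392 / 2.0741 = 0.1890.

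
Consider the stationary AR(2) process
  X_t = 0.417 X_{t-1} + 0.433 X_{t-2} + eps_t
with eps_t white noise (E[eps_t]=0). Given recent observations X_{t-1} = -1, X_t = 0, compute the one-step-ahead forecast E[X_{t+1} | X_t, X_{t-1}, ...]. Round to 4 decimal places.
E[X_{t+1} \mid \mathcal F_t] = -0.4330

For an AR(p) model X_t = c + sum_i phi_i X_{t-i} + eps_t, the
one-step-ahead conditional mean is
  E[X_{t+1} | X_t, ...] = c + sum_i phi_i X_{t+1-i}.
Substitute known values:
  E[X_{t+1} | ...] = (0.417) * (0) + (0.433) * (-1)
                   = -0.4330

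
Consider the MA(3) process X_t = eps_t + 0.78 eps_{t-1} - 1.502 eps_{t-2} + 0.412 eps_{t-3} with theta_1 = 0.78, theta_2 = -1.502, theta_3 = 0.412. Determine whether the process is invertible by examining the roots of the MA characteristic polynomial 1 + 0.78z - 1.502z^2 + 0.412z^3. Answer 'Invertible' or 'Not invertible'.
\text{Not invertible}

The MA(q) characteristic polynomial is P(z) = 1 + 0.78z - 1.502z^2 + 0.412z^3.
Invertibility requires all roots to lie outside the unit circle, i.e. |z| > 1 for every root.
Degree 3: look for a simple real root z0 first, then factor out (1 - z/z0) and solve the remaining quadratic.
Testing z0 = 2.5: P(2.5) = 1 + (0.78)(2.5) + (-1.502)(2.5)^2 + (0.412)(2.5)^3
  = 1 + (1.95) + (-9.3875) + (6.4375) = 0.  So z_0 = 2.5 is a root, |z_0| = 2.5.
Divide out the factor (1 - 0.4 z) = (1 - z/z0) (since 1/z0 = 0.4):
  P(z) = (1 - 0.4 z)(1 + (1.18) z + (-1.03) z^2)
  [check: z-coef 1.18 - (0.4) = 0.78; z^2-coef -1.03 - (0.4)(1.18) = -1.502; z^3-coef -(0.4)(-1.03) = 0.412.]
Remaining roots from the quadratic factor 1 + (1.18) z + (-1.03) z^2:
  Set 1 + (1.18) z + (-1.03) z^2 = 0, i.e. a z^2 + b z + c = 0 with a = -1.03, b = 1.18, c = 1.
  Discriminant D = b^2 - 4ac = (1.18)^2 - 4*(-1.03)*1 = 1.3924 - (-4.12) = 5.5124.
  D >= 0, so the roots are real: z = (-b +/- sqrt(D)) / (2a) = (-1.18 +/- 2.34785) / (-2.06).
    z_1 = (-1.18 + 2.34785) / (-2.06) = -0.5669,   |z_1| = 0.5669.
    z_2 = (-1.18 - 2.34785) / (-2.06) = 1.7125,   |z_2| = 1.7125.
Moduli of all roots: 2.5000, 0.5669, 1.7125.
All moduli strictly greater than 1? No.
Verdict: Not invertible.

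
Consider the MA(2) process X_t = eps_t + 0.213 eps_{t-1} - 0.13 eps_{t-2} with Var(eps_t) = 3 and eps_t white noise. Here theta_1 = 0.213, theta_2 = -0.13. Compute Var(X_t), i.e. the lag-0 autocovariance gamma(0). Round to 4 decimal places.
\gamma(0) = 3.1868

For an MA(q) process X_t = eps_t + sum_i theta_i eps_{t-i} with
Var(eps_t) = sigma^2, the variance is
  gamma(0) = sigma^2 * (1 + sum_i theta_i^2).
  sum_i theta_i^2 = (0.213)^2 + (-0.13)^2 = 0.045369 + 0.0169 = 0.062269.
  gamma(0) = 3 * (1 + 0.062269) = 3 * 1.062269 = 3.186807, which rounds to 3.1868.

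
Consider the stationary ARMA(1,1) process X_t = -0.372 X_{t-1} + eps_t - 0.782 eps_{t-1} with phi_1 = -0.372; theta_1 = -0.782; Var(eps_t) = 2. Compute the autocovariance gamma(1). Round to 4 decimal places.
\gamma(1) = -3.4579

Multiply the model equation by X_{t-k} and take expectations. With theta_0 = psi_0 = 1 and psi_j the MA(infinity) weights, this gives
  gamma(k) - sum_i phi_i gamma(k-i) = c_k,
  c_k = sigma^2 * sum_{j=k..q} theta_j psi_{j-k}   (c_k = 0 for k > q),
using gamma(-m) = gamma(m).
psi-weights needed (psi_j = theta_j + sum_i phi_i psi_{j-i}):
  psi_1 = theta_1 + phi_1 = -0.782 + (-0.372) = -1.154
Right-hand sides:
  c_0 = sigma^2 (1 + theta_1 psi_1) = 2 * (1 + (-0.782)(-1.154)) = 2 * 1.902428 = 3.804856
  c_1 = sigma^2 theta_1 = 2 * (-0.782) = -1.564
  c_2 = 0
Equations for k = 0 and k = 1 (AR order 1):
  gamma(0) = phi_1 gamma(1) + c_0
  gamma(1) = phi_1 gamma(0) + c_1
Substituting the second into the first: gamma(0) (1 - phi_1^2) = c_0 + phi_1 c_1, so
  gamma(0) = (c_0 + phi_1 c_1) / (1 - phi_1^2) = (3.804856 + (-0.372)(-1.564)) / (1 - (-0.372)^2) = 4.386664 / 0.861616 = 5.091205.
  gamma(1) = phi_1 gamma(0) + c_1 = (-0.372)(5.091205) + (-1.564) = -3.457928.
Therefore gamma(1) = -3.4579 (to 4 decimal places).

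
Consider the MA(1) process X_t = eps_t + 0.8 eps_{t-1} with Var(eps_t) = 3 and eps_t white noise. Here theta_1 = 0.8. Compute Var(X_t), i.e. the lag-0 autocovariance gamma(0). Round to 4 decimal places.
\gamma(0) = 4.9200

For an MA(q) process X_t = eps_t + sum_i theta_i eps_{t-i} with
Var(eps_t) = sigma^2, the variance is
  gamma(0) = sigma^2 * (1 + sum_i theta_i^2).
  sum_i theta_i^2 = (0.8)^2 = 0.64.
  gamma(0) = 3 * (1 + 0.64) = 3 * 1.64 = 4.92, which rounds to 4.9200.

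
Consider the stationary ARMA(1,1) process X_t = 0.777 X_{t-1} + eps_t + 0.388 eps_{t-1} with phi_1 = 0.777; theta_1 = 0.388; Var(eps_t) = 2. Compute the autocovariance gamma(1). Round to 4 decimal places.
\gamma(1) = 7.6524

Multiply the model equation by X_{t-k} and take expectations. With theta_0 = psi_0 = 1 and psi_j the MA(infinity) weights, this gives
  gamma(k) - sum_i phi_i gamma(k-i) = c_k,
  c_k = sigma^2 * sum_{j=k..q} theta_j psi_{j-k}   (c_k = 0 for k > q),
using gamma(-m) = gamma(m).
psi-weights needed (psi_j = theta_j + sum_i phi_i psi_{j-i}):
  psi_1 = theta_1 + phi_1 = 0.388 + (0.777) = 1.165
Right-hand sides:
  c_0 = sigma^2 (1 + theta_1 psi_1) = 2 * (1 + (0.388)(1.165)) = 2 * 1.45202 = 2.90404
  c_1 = sigma^2 theta_1 = 2 * (0.388) = 0.776
  c_2 = 0
Equations for k = 0 and k = 1 (AR order 1):
  gamma(0) = phi_1 gamma(1) + c_0
  gamma(1) = phi_1 gamma(0) + c_1
Substituting the second into the first: gamma(0) (1 - phi_1^2) = c_0 + phi_1 c_1, so
  gamma(0) = (c_0 + phi_1 c_1) / (1 - phi_1^2) = (2.90404 + (0.777)(0.776)) / (1 - (0.777)^2) = 3.506992 / 0.396271 = 8.849984.
  gamma(1) = phi_1 gamma(0) + c_1 = (0.777)(8.849984) + (0.776) = 7.652438.
Therefore gamma(1) = 7.6524 (to 4 decimal places).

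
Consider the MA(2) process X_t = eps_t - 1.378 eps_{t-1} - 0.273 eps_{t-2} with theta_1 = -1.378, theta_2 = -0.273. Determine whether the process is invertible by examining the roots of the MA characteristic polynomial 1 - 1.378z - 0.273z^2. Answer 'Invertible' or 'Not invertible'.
\text{Not invertible}

The MA(q) characteristic polynomial is P(z) = 1 - 1.378z - 0.273z^2.
Invertibility requires all roots to lie outside the unit circle, i.e. |z| > 1 for every root.
Set 1 + (-1.378) z + (-0.273) z^2 = 0, i.e. a z^2 + b z + c = 0 with a = -0.273, b = -1.378, c = 1.
Discriminant D = b^2 - 4ac = (-1.378)^2 - 4*(-0.273)*1 = 1.898884 - (-1.092) = 2.990884.
D >= 0, so the roots are real: z = (-b +/- sqrt(D)) / (2a) = (1.378 +/- 1.729417) / (-0.546).
  z_1 = (1.378 + 1.729417) / (-0.546) = -5.6912,   |z_1| = 5.6912.
  z_2 = (1.378 - 1.729417) / (-0.546) = 0.6436,   |z_2| = 0.6436.
Moduli of all roots: 5.6912, 0.6436.
All moduli strictly greater than 1? No.
Verdict: Not invertible.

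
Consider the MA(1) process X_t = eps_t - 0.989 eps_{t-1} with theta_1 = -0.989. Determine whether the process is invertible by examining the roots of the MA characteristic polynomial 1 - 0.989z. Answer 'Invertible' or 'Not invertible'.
\text{Invertible}

The MA(q) characteristic polynomial is P(z) = 1 - 0.989z.
Invertibility requires all roots to lie outside the unit circle, i.e. |z| > 1 for every root.
This is linear in z: 1 + (-0.989) z = 0  =>  z = -1/(-0.989) = 1.011122,  |z| = 1.011122.
Moduli of all roots: 1.0111.
All moduli strictly greater than 1? Yes.
Verdict: Invertible.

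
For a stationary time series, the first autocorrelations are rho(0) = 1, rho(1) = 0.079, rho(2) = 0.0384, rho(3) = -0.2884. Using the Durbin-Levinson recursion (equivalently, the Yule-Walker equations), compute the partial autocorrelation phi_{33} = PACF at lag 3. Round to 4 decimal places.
\phi_{33} = -0.2960

The PACF at lag k is phi_{kk}, the last component of the solution
to the Yule-Walker system G_k phi = r_k where
  (G_k)_{ij} = rho(|i - j|), (r_k)_i = rho(i), i,j = 1..k.
Equivalently, Durbin-Levinson gives phi_{kk} iteratively:
  phi_{11} = rho(1)
  phi_{kk} = [rho(k) - sum_{j=1..k-1} phi_{k-1,j} rho(k-j)]
            / [1 - sum_{j=1..k-1} phi_{k-1,j} rho(j)],
  phi_{k,j} = phi_{k-1,j} - phi_{kk} phi_{k-1,k-j},  j = 1..k-1.
Step k = 1:
  phi_11 = rho(1) = 0.079.
Step k = 2:
  phi_22 = [rho(2) - phi_11 rho(1)] / [1 - phi_11 rho(1)] = [0.0384 - (0.079)(0.079)] / [1 - (0.079)(0.079)]
         = 0.032159 / 0.993759 = 0.032361.
  Update: phi_21 = phi_11 - phi_22 phi_11 = 0.079 - (0.032361)(0.079) = 0.076443.
Step k = 3:
  phi_33 = [rho(3) - phi_21 rho(2) - phi_22 rho(1)] / [1 - phi_21 rho(1) - phi_22 rho(2)]
    numerator   = -0.2884 - (0.076443)(0.0384) - (0.032361)(0.079) = -0.29389195
    denominator = 1 - (0.076443)(0.079) - (0.032361)(0.0384) = 0.9927183
  phi_33 = -0.29389195 / 0.9927183 = -0.296.
Therefore phi_{33} = -0.2960.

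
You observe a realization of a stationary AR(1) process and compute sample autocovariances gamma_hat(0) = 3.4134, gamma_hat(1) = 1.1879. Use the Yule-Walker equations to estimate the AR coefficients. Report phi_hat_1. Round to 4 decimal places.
\hat\phi_{1} = 0.3480

The Yule-Walker equations for an AR(p) process read, in matrix form,
  Gamma_p phi = r_p,   with   (Gamma_p)_{ij} = gamma(|i - j|),
                       (r_p)_i = gamma(i),   i,j = 1..p.
Substitute the sample gammas (Toeplitz matrix and right-hand side of size 1):
  Gamma_p = [[3.4134]]
  r_p     = [1.1879]
With p = 1 this is the single equation gamma(0) phi_1 = gamma(1):
  phi_hat_1 = gamma(1) / gamma(0) = 1.1879 / 3.4134 = 0.3480.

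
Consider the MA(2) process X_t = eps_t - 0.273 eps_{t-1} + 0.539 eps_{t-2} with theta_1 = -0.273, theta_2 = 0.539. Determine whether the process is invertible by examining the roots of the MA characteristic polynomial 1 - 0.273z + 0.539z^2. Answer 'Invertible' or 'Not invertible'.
\text{Invertible}

The MA(q) characteristic polynomial is P(z) = 1 - 0.273z + 0.539z^2.
Invertibility requires all roots to lie outside the unit circle, i.e. |z| > 1 for every root.
Set 1 + (-0.273) z + (0.539) z^2 = 0, i.e. a z^2 + b z + c = 0 with a = 0.539, b = -0.273, c = 1.
Discriminant D = b^2 - 4ac = (-0.273)^2 - 4*(0.539)*1 = 0.074529 - (2.156) = -2.081471.
D < 0, so the roots are the complex-conjugate pair z = (-b +/- i sqrt(-D)) / (2a) = 0.2532 +/- 1.3383i.
For a conjugate pair |z|^2 = z * conj(z) = (product of roots) = c/a = 1/(0.539) = 1.855288, so |z| = sqrt(1.855288) = 1.3621 for both roots.
Moduli of all roots: 1.3621, 1.3621.
All moduli strictly greater than 1? Yes.
Verdict: Invertible.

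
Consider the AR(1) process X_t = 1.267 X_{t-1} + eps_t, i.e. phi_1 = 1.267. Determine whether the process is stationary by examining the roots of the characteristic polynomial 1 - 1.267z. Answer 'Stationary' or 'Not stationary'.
\text{Not stationary}

The AR(p) characteristic polynomial is P(z) = 1 - 1.267z.
Stationarity requires all roots to lie outside the unit circle, i.e. |z| > 1 for every root.
This is linear in z: 1 + (-1.267) z = 0  =>  z = -1/(-1.267) = 0.789266,  |z| = 0.789266.
Moduli of all roots: 0.7893.
All moduli strictly greater than 1? No.
Verdict: Not stationary.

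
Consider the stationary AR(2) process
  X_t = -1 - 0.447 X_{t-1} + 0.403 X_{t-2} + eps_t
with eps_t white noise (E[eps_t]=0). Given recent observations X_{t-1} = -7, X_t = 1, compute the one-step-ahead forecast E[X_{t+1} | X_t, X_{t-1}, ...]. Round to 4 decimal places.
E[X_{t+1} \mid \mathcal F_t] = -4.2680

For an AR(p) model X_t = c + sum_i phi_i X_{t-i} + eps_t, the
one-step-ahead conditional mean is
  E[X_{t+1} | X_t, ...] = c + sum_i phi_i X_{t+1-i}.
Substitute known values:
  E[X_{t+1} | ...] = -1 + (-0.447) * (1) + (0.403) * (-7)
                   = -4.2680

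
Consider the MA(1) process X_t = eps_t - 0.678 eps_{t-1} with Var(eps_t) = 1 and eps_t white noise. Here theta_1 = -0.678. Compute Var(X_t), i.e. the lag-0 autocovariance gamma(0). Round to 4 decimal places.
\gamma(0) = 1.4597

For an MA(q) process X_t = eps_t + sum_i theta_i eps_{t-i} with
Var(eps_t) = sigma^2, the variance is
  gamma(0) = sigma^2 * (1 + sum_i theta_i^2).
  sum_i theta_i^2 = (-0.678)^2 = 0.459684.
  gamma(0) = 1 * (1 + 0.459684) = 1 * 1.459684 = 1.459684, which rounds to 1.4597.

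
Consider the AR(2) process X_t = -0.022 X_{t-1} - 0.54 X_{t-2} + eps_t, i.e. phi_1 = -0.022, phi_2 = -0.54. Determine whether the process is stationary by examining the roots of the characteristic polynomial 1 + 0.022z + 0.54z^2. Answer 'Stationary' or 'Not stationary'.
\text{Stationary}

The AR(p) characteristic polynomial is P(z) = 1 + 0.022z + 0.54z^2.
Stationarity requires all roots to lie outside the unit circle, i.e. |z| > 1 for every root.
Set 1 + (0.022) z + (0.54) z^2 = 0, i.e. a z^2 + b z + c = 0 with a = 0.54, b = 0.022, c = 1.
Discriminant D = b^2 - 4ac = (0.022)^2 - 4*(0.54)*1 = 0.000484 - (2.16) = -2.159516.
D < 0, so the roots are the complex-conjugate pair z = (-b +/- i sqrt(-D)) / (2a) = -0.0204 +/- 1.3607i.
For a conjugate pair |z|^2 = z * conj(z) = (product of roots) = c/a = 1/(0.54) = 1.851852, so |z| = sqrt(1.851852) = 1.3608 for both roots.
Moduli of all roots: 1.3608, 1.3608.
All moduli strictly greater than 1? Yes.
Verdict: Stationary.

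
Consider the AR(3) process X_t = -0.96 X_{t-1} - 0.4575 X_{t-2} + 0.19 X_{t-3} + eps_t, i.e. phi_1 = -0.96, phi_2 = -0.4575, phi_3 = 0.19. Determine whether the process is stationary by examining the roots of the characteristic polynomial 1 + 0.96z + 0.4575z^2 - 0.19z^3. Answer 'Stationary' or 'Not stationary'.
\text{Stationary}

The AR(p) characteristic polynomial is P(z) = 1 + 0.96z + 0.4575z^2 - 0.19z^3.
Stationarity requires all roots to lie outside the unit circle, i.e. |z| > 1 for every root.
Degree 3: look for a simple real root z0 first, then factor out (1 - z/z0) and solve the remaining quadratic.
Testing z0 = 4: P(4) = 1 + (0.96)(4) + (0.4575)(4)^2 + (-0.19)(4)^3
  = 1 + (3.84) + (7.32) + (-12.16) = 0.  So z_0 = 4 is a root, |z_0| = 4.
Divide out the factor (1 - 0.25 z) = (1 - z/z0) (since 1/z0 = 0.25):
  P(z) = (1 - 0.25 z)(1 + (1.21) z + (0.76) z^2)
  [check: z-coef 1.21 - (0.25) = 0.96; z^2-coef 0.76 - (0.25)(1.21) = 0.4575; z^3-coef -(0.25)(0.76) = -0.19.]
Remaining roots from the quadratic factor 1 + (1.21) z + (0.76) z^2:
  Set 1 + (1.21) z + (0.76) z^2 = 0, i.e. a z^2 + b z + c = 0 with a = 0.76, b = 1.21, c = 1.
  Discriminant D = b^2 - 4ac = (1.21)^2 - 4*(0.76)*1 = 1.4641 - (3.04) = -1.5759.
  D < 0, so the roots are the complex-conjugate pair z = (-b +/- i sqrt(-D)) / (2a) = -0.7961 +/- 0.8259i.
  For a conjugate pair |z|^2 = z * conj(z) = (product of roots) = c/a = 1/(0.76) = 1.315789, so |z| = sqrt(1.315789) = 1.1471 for both roots.
Moduli of all roots: 4.0000, 1.1471, 1.1471.
All moduli strictly greater than 1? Yes.
Verdict: Stationary.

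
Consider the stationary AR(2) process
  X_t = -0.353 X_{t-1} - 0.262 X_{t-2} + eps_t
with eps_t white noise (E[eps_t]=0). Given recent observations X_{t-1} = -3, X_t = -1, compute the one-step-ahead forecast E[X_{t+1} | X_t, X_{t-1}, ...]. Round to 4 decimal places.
E[X_{t+1} \mid \mathcal F_t] = 1.1390

For an AR(p) model X_t = c + sum_i phi_i X_{t-i} + eps_t, the
one-step-ahead conditional mean is
  E[X_{t+1} | X_t, ...] = c + sum_i phi_i X_{t+1-i}.
Substitute known values:
  E[X_{t+1} | ...] = (-0.353) * (-1) + (-0.262) * (-3)
                   = 1.1390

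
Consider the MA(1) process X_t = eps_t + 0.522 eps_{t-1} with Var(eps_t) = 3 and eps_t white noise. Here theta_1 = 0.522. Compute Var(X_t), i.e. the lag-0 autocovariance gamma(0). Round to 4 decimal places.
\gamma(0) = 3.8175

For an MA(q) process X_t = eps_t + sum_i theta_i eps_{t-i} with
Var(eps_t) = sigma^2, the variance is
  gamma(0) = sigma^2 * (1 + sum_i theta_i^2).
  sum_i theta_i^2 = (0.522)^2 = 0.272484.
  gamma(0) = 3 * (1 + 0.272484) = 3 * 1.272484 = 3.817452, which rounds to 3.8175.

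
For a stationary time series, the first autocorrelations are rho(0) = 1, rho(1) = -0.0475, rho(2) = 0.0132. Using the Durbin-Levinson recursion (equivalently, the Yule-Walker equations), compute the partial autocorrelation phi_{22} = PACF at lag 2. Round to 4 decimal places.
\phi_{22} = 0.0110

The PACF at lag k is phi_{kk}, the last component of the solution
to the Yule-Walker system G_k phi = r_k where
  (G_k)_{ij} = rho(|i - j|), (r_k)_i = rho(i), i,j = 1..k.
Equivalently, Durbin-Levinson gives phi_{kk} iteratively:
  phi_{11} = rho(1)
  phi_{kk} = [rho(k) - sum_{j=1..k-1} phi_{k-1,j} rho(k-j)]
            / [1 - sum_{j=1..k-1} phi_{k-1,j} rho(j)],
  phi_{k,j} = phi_{k-1,j} - phi_{kk} phi_{k-1,k-j},  j = 1..k-1.
Step k = 1:
  phi_11 = rho(1) = -0.0475.
Step k = 2:
  phi_22 = [rho(2) - phi_11 rho(1)] / [1 - phi_11 rho(1)] = [0.0132 - (-0.0475)(-0.0475)] / [1 - (-0.0475)(-0.0475)]
         = 0.01094375 / 0.99774375 = 0.011.
Therefore phi_{22} = 0.0110.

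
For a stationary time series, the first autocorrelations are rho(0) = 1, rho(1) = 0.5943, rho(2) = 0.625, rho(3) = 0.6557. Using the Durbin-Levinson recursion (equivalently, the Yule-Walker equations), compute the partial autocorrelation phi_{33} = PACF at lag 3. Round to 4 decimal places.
\phi_{33} = 0.3579

The PACF at lag k is phi_{kk}, the last component of the solution
to the Yule-Walker system G_k phi = r_k where
  (G_k)_{ij} = rho(|i - j|), (r_k)_i = rho(i), i,j = 1..k.
Equivalently, Durbin-Levinson gives phi_{kk} iteratively:
  phi_{11} = rho(1)
  phi_{kk} = [rho(k) - sum_{j=1..k-1} phi_{k-1,j} rho(k-j)]
            / [1 - sum_{j=1..k-1} phi_{k-1,j} rho(j)],
  phi_{k,j} = phi_{k-1,j} - phi_{kk} phi_{k-1,k-j},  j = 1..k-1.
Step k = 1:
  phi_11 = rho(1) = 0.5943.
Step k = 2:
  phi_22 = [rho(2) - phi_11 rho(1)] / [1 - phi_11 rho(1)] = [0.625 - (0.5943)(0.5943)] / [1 - (0.5943)(0.5943)]
         = 0.27180751 / 0.64680751 = 0.420229.
  Update: phi_21 = phi_11 - phi_22 phi_11 = 0.5943 - (0.420229)(0.5943) = 0.344558.
Step k = 3:
  phi_33 = [rho(3) - phi_21 rho(2) - phi_22 rho(1)] / [1 - phi_21 rho(1) - phi_22 rho(2)]
    numerator   = 0.6557 - (0.344558)(0.625) - (0.420229)(0.5943) = 0.19060913
    denominator = 1 - (0.344558)(0.5943) - (0.420229)(0.625) = 0.53258601
  phi_33 = 0.19060913 / 0.53258601 = 0.3579.
Therefore phi_{33} = 0.3579.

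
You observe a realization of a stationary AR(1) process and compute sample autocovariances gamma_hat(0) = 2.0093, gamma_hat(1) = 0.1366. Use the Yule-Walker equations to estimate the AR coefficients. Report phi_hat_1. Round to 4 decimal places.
\hat\phi_{1} = 0.0680

The Yule-Walker equations for an AR(p) process read, in matrix form,
  Gamma_p phi = r_p,   with   (Gamma_p)_{ij} = gamma(|i - j|),
                       (r_p)_i = gamma(i),   i,j = 1..p.
Substitute the sample gammas (Toeplitz matrix and right-hand side of size 1):
  Gamma_p = [[2.0093]]
  r_p     = [0.1366]
With p = 1 this is the single equation gamma(0) phi_1 = gamma(1):
  phi_hat_1 = gamma(1) / gamma(0) = 0.1366 / 2.0093 = 0.0680.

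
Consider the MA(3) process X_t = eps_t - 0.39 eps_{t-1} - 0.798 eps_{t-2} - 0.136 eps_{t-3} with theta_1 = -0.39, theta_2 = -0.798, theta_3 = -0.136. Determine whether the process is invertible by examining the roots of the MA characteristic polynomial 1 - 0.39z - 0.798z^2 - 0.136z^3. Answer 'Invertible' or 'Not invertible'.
\text{Not invertible}

The MA(q) characteristic polynomial is P(z) = 1 - 0.39z - 0.798z^2 - 0.136z^3.
Invertibility requires all roots to lie outside the unit circle, i.e. |z| > 1 for every root.
Degree 3: look for a simple real root z0 first, then factor out (1 - z/z0) and solve the remaining quadratic.
Testing z0 = -5: P(-5) = 1 + (-0.39)(-5) + (-0.798)(-5)^2 + (-0.136)(-5)^3
  = 1 + (1.95) + (-19.95) + (17) = 0.  So z_0 = -5 is a root, |z_0| = 5.
Divide out the factor (1 + 0.2 z) = (1 - z/z0) (since 1/z0 = -0.2):
  P(z) = (1 + 0.2 z)(1 + (-0.59) z + (-0.68) z^2)
  [check: z-coef -0.59 - (-0.2) = -0.39; z^2-coef -0.68 - (-0.2)(-0.59) = -0.798; z^3-coef -(-0.2)(-0.68) = -0.136.]
Remaining roots from the quadratic factor 1 + (-0.59) z + (-0.68) z^2:
  Set 1 + (-0.59) z + (-0.68) z^2 = 0, i.e. a z^2 + b z + c = 0 with a = -0.68, b = -0.59, c = 1.
  Discriminant D = b^2 - 4ac = (-0.59)^2 - 4*(-0.68)*1 = 0.3481 - (-2.72) = 3.0681.
  D >= 0, so the roots are real: z = (-b +/- sqrt(D)) / (2a) = (0.59 +/- 1.751599) / (-1.36).
    z_1 = (0.59 + 1.751599) / (-1.36) = -1.7218,   |z_1| = 1.7218.
    z_2 = (0.59 - 1.751599) / (-1.36) = 0.8541,   |z_2| = 0.8541.
Moduli of all roots: 5.0000, 1.7218, 0.8541.
All moduli strictly greater than 1? No.
Verdict: Not invertible.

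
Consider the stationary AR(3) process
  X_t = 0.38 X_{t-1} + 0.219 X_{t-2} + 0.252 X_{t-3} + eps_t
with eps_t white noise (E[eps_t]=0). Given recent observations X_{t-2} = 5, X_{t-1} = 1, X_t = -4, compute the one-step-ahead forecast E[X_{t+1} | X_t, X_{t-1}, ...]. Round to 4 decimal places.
E[X_{t+1} \mid \mathcal F_t] = -0.0410

For an AR(p) model X_t = c + sum_i phi_i X_{t-i} + eps_t, the
one-step-ahead conditional mean is
  E[X_{t+1} | X_t, ...] = c + sum_i phi_i X_{t+1-i}.
Substitute known values:
  E[X_{t+1} | ...] = (0.38) * (-4) + (0.219) * (1) + (0.252) * (5)
                   = -0.0410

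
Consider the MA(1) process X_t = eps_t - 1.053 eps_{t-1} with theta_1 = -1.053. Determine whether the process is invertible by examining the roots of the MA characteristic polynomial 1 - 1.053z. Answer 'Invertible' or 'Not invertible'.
\text{Not invertible}

The MA(q) characteristic polynomial is P(z) = 1 - 1.053z.
Invertibility requires all roots to lie outside the unit circle, i.e. |z| > 1 for every root.
This is linear in z: 1 + (-1.053) z = 0  =>  z = -1/(-1.053) = 0.949668,  |z| = 0.949668.
Moduli of all roots: 0.9497.
All moduli strictly greater than 1? No.
Verdict: Not invertible.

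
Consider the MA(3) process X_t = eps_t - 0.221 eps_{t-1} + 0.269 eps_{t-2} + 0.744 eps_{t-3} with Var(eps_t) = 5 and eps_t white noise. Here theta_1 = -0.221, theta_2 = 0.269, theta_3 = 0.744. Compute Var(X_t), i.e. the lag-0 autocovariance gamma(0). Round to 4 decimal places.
\gamma(0) = 8.3737

For an MA(q) process X_t = eps_t + sum_i theta_i eps_{t-i} with
Var(eps_t) = sigma^2, the variance is
  gamma(0) = sigma^2 * (1 + sum_i theta_i^2).
  sum_i theta_i^2 = (-0.221)^2 + (0.269)^2 + (0.744)^2 = 0.048841 + 0.072361 + 0.553536 = 0.674738.
  gamma(0) = 5 * (1 + 0.674738) = 5 * 1.674738 = 8.37369, which rounds to 8.3737.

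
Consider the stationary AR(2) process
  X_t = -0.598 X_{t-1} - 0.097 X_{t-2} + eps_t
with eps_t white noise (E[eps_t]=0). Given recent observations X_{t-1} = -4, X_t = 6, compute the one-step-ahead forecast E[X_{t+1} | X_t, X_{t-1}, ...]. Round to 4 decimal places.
E[X_{t+1} \mid \mathcal F_t] = -3.2000

For an AR(p) model X_t = c + sum_i phi_i X_{t-i} + eps_t, the
one-step-ahead conditional mean is
  E[X_{t+1} | X_t, ...] = c + sum_i phi_i X_{t+1-i}.
Substitute known values:
  E[X_{t+1} | ...] = (-0.598) * (6) + (-0.097) * (-4)
                   = -3.2000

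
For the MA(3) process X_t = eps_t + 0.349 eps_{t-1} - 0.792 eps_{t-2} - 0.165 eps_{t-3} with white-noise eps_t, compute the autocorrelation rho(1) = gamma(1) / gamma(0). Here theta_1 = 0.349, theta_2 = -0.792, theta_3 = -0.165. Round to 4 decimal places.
\rho(1) = 0.1144

For an MA(q) process with theta_0 = 1, the autocovariance is
  gamma(k) = sigma^2 * sum_{i=0..q-k} theta_i * theta_{i+k},
and rho(k) = gamma(k) / gamma(0). Sigma^2 cancels.
  numerator   = (1)*(0.349) + (0.349)*(-0.792) + (-0.792)*(-0.165) = 0.203272.
  denominator = (1)^2 + (0.349)^2 + (-0.792)^2 + (-0.165)^2 = 1.77629.
  rho(1) = 0.203272 / 1.77629 = 0.1144.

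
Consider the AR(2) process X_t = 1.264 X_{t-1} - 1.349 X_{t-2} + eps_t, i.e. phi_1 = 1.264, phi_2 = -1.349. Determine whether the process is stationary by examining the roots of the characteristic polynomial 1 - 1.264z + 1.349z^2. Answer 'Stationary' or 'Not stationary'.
\text{Not stationary}

The AR(p) characteristic polynomial is P(z) = 1 - 1.264z + 1.349z^2.
Stationarity requires all roots to lie outside the unit circle, i.e. |z| > 1 for every root.
Set 1 + (-1.264) z + (1.349) z^2 = 0, i.e. a z^2 + b z + c = 0 with a = 1.349, b = -1.264, c = 1.
Discriminant D = b^2 - 4ac = (-1.264)^2 - 4*(1.349)*1 = 1.597696 - (5.396) = -3.798304.
D < 0, so the roots are the complex-conjugate pair z = (-b +/- i sqrt(-D)) / (2a) = 0.4685 +/- 0.7224i.
For a conjugate pair |z|^2 = z * conj(z) = (product of roots) = c/a = 1/(1.349) = 0.74129, so |z| = sqrt(0.74129) = 0.861 for both roots.
Moduli of all roots: 0.8610, 0.8610.
All moduli strictly greater than 1? No.
Verdict: Not stationary.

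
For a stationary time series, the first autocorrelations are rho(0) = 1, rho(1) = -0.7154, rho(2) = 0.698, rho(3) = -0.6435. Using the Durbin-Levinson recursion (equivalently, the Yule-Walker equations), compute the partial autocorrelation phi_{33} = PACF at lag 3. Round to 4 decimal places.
\phi_{33} = -0.1480

The PACF at lag k is phi_{kk}, the last component of the solution
to the Yule-Walker system G_k phi = r_k where
  (G_k)_{ij} = rho(|i - j|), (r_k)_i = rho(i), i,j = 1..k.
Equivalently, Durbin-Levinson gives phi_{kk} iteratively:
  phi_{11} = rho(1)
  phi_{kk} = [rho(k) - sum_{j=1..k-1} phi_{k-1,j} rho(k-j)]
            / [1 - sum_{j=1..k-1} phi_{k-1,j} rho(j)],
  phi_{k,j} = phi_{k-1,j} - phi_{kk} phi_{k-1,k-j},  j = 1..k-1.
Step k = 1:
  phi_11 = rho(1) = -0.7154.
Step k = 2:
  phi_22 = [rho(2) - phi_11 rho(1)] / [1 - phi_11 rho(1)] = [0.698 - (-0.7154)(-0.7154)] / [1 - (-0.7154)(-0.7154)]
         = 0.18620284 / 0.48820284 = 0.381405.
  Update: phi_21 = phi_11 - phi_22 phi_11 = -0.7154 - (0.381405)(-0.7154) = -0.442543.
Step k = 3:
  phi_33 = [rho(3) - phi_21 rho(2) - phi_22 rho(1)] / [1 - phi_21 rho(1) - phi_22 rho(2)]
    numerator   = -0.6435 - (-0.442543)(0.698) - (0.381405)(-0.7154) = -0.06174802
    denominator = 1 - (-0.442543)(-0.7154) - (0.381405)(0.698) = 0.41718421
  phi_33 = -0.06174802 / 0.41718421 = -0.148.
Therefore phi_{33} = -0.1480.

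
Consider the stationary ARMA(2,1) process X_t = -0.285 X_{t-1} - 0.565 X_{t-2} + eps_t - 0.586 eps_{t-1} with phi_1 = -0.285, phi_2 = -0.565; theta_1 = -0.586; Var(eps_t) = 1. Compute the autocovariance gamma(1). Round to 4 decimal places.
\gamma(1) = -0.8052

Multiply the model equation by X_{t-k} and take expectations. With theta_0 = psi_0 = 1 and psi_j the MA(infinity) weights, this gives
  gamma(k) - sum_i phi_i gamma(k-i) = c_k,
  c_k = sigma^2 * sum_{j=k..q} theta_j psi_{j-k}   (c_k = 0 for k > q),
using gamma(-m) = gamma(m).
psi-weights needed (psi_j = theta_j + sum_i phi_i psi_{j-i}):
  psi_1 = theta_1 + phi_1 = -0.586 + (-0.285) = -0.871
Right-hand sides:
  c_0 = sigma^2 (1 + theta_1 psi_1) = 1 * (1 + (-0.586)(-0.871)) = 1 * 1.510406 = 1.510406
  c_1 = sigma^2 theta_1 = 1 * (-0.586) = -0.586
  c_2 = 0
Equations for k = 0, 1, 2 (AR order 2, c_2 = 0):
  (E0) gamma(0) = phi_1 gamma(1) + phi_2 gamma(2) + c_0
  (E1) gamma(1) = phi_1 gamma(0) + phi_2 gamma(1) + c_1
  (E2) gamma(2) = phi_1 gamma(1) + phi_2 gamma(0)
From (E1): gamma(1) = A gamma(0) + B with
  A = phi_1 / (1 - phi_2) = -0.285 / 1.565 = -0.182109,   B = c_1 / (1 - phi_2) = -0.586 / 1.565 = -0.374441.
Insert (E2) into (E0): gamma(0) (1 - phi_2^2) = phi_1 (1 + phi_2) gamma(1) + c_0.
  phi_1 (1 + phi_2) = (-0.285)(0.435) = -0.123975,   1 - phi_2^2 = 0.680775.
Replace gamma(1) by A gamma(0) + B and collect gamma(0):
  gamma(0) [0.680775 - (-0.123975)(-0.182109)] = (-0.123975)(-0.374441) + 1.510406
  gamma(0) * 0.658198 = 1.556827
  gamma(0) = 1.556827 / 0.658198 = 2.365287.
  gamma(1) = A gamma(0) + B = (-0.182109)(2.365287) + (-0.374441) = -0.80518.
Therefore gamma(1) = -0.8052 (to 4 decimal places).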